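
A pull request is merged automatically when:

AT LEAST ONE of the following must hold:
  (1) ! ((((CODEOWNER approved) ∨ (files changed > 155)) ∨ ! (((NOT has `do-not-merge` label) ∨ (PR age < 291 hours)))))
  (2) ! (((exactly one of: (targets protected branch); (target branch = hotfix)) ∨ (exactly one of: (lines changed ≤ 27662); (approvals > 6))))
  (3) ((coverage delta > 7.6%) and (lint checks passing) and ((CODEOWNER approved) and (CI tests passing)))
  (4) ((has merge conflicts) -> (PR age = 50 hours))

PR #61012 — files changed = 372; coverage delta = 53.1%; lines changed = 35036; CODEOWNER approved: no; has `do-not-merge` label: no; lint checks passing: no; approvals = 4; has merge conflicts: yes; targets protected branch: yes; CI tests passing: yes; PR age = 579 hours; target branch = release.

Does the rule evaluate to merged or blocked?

Blocked

Atomic conditions:
  CODEOWNER approved: no → false
  files changed > 155: 372 > 155 is true
  NOT has `do-not-merge` label: no → true
  PR age < 291 hours: 579 < 291 is false
  targets protected branch: yes → true
  target branch = hotfix: release == hotfix is false
  lines changed ≤ 27662: 35036 ≤ 27662 is false
  approvals > 6: 4 > 6 is false
  coverage delta > 7.6%: 53.1 > 7.6 is true
  lint checks passing: no → false
  CI tests passing: yes → true
  has merge conflicts: yes → true
  PR age = 50 hours: 579 == 50 is false
Combine:
[1.1.1] false OR true = true
[1.1.2.1] true OR false = true
[1.1.2] NOT true = false
[1.1] true OR false = true
[1] NOT true = false
[2.1.1] exactly-one(true, false) = true
[2.1.2] exactly-one(false, false) = false
[2.1] true OR false = true
[2] NOT true = false
[3.3] false AND true = false
[3] true AND false AND false = false
[4] true → false = false
[root] false OR false OR false OR false = false
Overall: false → blocked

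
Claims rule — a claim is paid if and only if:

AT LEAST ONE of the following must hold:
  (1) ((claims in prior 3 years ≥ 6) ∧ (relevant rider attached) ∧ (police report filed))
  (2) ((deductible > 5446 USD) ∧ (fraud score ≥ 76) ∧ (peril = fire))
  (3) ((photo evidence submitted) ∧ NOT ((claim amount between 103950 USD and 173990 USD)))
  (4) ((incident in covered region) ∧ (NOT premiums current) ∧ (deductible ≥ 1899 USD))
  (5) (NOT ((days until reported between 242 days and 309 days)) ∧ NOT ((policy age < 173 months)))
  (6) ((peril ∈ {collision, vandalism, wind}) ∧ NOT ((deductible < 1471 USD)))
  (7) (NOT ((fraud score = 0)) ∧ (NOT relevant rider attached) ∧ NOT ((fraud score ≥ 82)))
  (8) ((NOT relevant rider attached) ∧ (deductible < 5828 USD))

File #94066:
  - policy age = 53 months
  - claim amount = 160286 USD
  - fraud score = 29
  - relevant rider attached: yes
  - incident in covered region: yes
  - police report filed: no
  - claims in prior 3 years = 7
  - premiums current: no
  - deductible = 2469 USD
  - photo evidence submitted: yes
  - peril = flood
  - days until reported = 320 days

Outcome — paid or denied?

Paid

Atomic conditions:
  claims in prior 3 years ≥ 6: 7 ≥ 6 is true
  relevant rider attached: yes → true
  police report filed: no → false
  deductible > 5446 USD: 2469 > 5446 is false
  fraud score ≥ 76: 29 ≥ 76 is false
  peril = fire: flood == fire is false
  photo evidence submitted: yes → true
  claim amount between 103950 USD and 173990 USD: 160286 in [103950, 173990] is true
  incident in covered region: yes → true
  NOT premiums current: no → true
  deductible ≥ 1899 USD: 2469 ≥ 1899 is true
  days until reported between 242 days and 309 days: 320 in [242, 309] is false
  policy age < 173 months: 53 < 173 is true
  peril ∈ {collision, vandalism, wind}: flood is not in the set → false
  deductible < 1471 USD: 2469 < 1471 is false
  fraud score = 0: 29 == 0 is false
  NOT relevant rider attached: yes → false
  fraud score ≥ 82: 29 ≥ 82 is false
  deductible < 5828 USD: 2469 < 5828 is true
Combine:
[1] true AND true AND false = false
[2] false AND false AND false = false
[3.2] NOT true = false
[3] true AND false = false
[4] true AND true AND true = true
[5.1] NOT false = true
[5.2] NOT true = false
[5] true AND false = false
[6.2] NOT false = true
[6] false AND true = false
[7.1] NOT false = true
[7.3] NOT false = true
[7] true AND false AND true = false
[8] false AND true = false
[root] false OR false OR false OR true OR false OR false OR false OR false = true
Overall: true → paid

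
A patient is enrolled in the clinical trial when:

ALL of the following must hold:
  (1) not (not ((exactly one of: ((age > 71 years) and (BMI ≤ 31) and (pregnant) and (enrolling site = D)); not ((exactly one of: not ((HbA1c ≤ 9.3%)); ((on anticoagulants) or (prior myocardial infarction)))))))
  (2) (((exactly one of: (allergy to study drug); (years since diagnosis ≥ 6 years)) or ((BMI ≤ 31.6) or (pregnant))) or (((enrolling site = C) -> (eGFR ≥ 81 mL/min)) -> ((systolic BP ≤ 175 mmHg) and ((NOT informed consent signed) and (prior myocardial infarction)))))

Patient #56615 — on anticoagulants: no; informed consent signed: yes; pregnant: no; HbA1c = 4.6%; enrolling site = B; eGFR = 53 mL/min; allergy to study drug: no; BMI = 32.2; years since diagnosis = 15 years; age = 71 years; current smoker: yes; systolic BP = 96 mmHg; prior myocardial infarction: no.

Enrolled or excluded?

Enrolled

Atomic conditions:
  age > 71 years: 71 > 71 is false
  BMI ≤ 31: 32.2 ≤ 31 is false
  pregnant: no → false
  enrolling site = D: B == D is false
  HbA1c ≤ 9.3%: 4.6 ≤ 9.3 is true
  on anticoagulants: no → false
  prior myocardial infarction: no → false
  allergy to study drug: no → false
  years since diagnosis ≥ 6 years: 15 ≥ 6 is true
  BMI ≤ 31.6: 32.2 ≤ 31.6 is false
  enrolling site = C: B == C is false
  eGFR ≥ 81 mL/min: 53 ≥ 81 is false
  systolic BP ≤ 175 mmHg: 96 ≤ 175 is true
  NOT informed consent signed: yes → false
Combine:
[1.1.1.1] false AND false AND false AND false = false
[1.1.1.2.1.1] NOT true = false
[1.1.1.2.1.2] false OR false = false
[1.1.1.2.1] exactly-one(false, false) = false
[1.1.1.2] NOT false = true
[1.1.1] exactly-one(false, true) = true
[1.1] NOT true = false
[1] NOT false = true
[2.1.1] exactly-one(false, true) = true
[2.1.2] false OR false = false
[2.1] true OR false = true
[2.2.1] false → false (antecedent false ⇒ implication holds) = true
[2.2.2.2] false AND false = false
[2.2.2] true AND false = false
[2.2] true → false = false
[2] true OR false = true
[root] true AND true = true
Overall: true → enrolled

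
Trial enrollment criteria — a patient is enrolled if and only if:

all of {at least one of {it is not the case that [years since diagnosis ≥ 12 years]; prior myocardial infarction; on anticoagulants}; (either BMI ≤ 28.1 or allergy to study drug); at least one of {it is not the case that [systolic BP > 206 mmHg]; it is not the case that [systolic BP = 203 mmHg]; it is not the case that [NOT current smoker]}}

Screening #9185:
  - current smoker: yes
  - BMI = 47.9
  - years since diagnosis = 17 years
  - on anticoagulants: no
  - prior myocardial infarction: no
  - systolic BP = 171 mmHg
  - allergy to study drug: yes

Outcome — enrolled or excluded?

Atomic conditions:
  years since diagnosis ≥ 12 years: 17 ≥ 12 is true
  prior myocardial infarction: no → false
  on anticoagulants: no → false
  BMI ≤ 28.1: 47.9 ≤ 28.1 is false
  allergy to study drug: yes → true
  systolic BP > 206 mmHg: 171 > 206 is false
  systolic BP = 203 mmHg: 171 == 203 is false
  NOT current smoker: yes → false
Combine:
[1.1] NOT true = false
[1] false OR false OR false = false
[2] false OR true = true
[3.1] NOT false = true
[3.2] NOT false = true
[3.3] NOT false = true
[3] true OR true OR true = true
[root] false AND true AND true = false
Overall: false → excluded

Excluded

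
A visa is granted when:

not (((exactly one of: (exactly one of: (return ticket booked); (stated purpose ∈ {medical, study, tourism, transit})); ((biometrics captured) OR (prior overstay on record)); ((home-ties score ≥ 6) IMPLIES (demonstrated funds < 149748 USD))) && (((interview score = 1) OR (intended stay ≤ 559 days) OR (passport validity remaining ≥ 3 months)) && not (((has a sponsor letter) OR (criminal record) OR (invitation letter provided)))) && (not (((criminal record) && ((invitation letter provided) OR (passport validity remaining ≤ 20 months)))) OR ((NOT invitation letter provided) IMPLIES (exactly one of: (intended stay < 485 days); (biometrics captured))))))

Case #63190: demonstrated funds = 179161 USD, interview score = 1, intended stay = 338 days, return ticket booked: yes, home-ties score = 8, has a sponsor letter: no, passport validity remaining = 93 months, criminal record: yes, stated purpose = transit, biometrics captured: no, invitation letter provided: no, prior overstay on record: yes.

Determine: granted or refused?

Atomic conditions:
  return ticket booked: yes → true
  stated purpose ∈ {medical, study, tourism, transit}: transit is in the set → true
  biometrics captured: no → false
  prior overstay on record: yes → true
  home-ties score ≥ 6: 8 ≥ 6 is true
  demonstrated funds < 149748 USD: 179161 < 149748 is false
  interview score = 1: 1 == 1 is true
  intended stay ≤ 559 days: 338 ≤ 559 is true
  passport validity remaining ≥ 3 months: 93 ≥ 3 is true
  has a sponsor letter: no → false
  criminal record: yes → true
  invitation letter provided: no → false
  passport validity remaining ≤ 20 months: 93 ≤ 20 is false
  NOT invitation letter provided: no → true
  intended stay < 485 days: 338 < 485 is true
Combine:
[1.1.1] exactly-one(true, true) = false
[1.1.2] false OR true = true
[1.1.3] true → false = false
[1.1] exactly-one(false, true, false) = true
[1.2.1] true OR true OR true = true
[1.2.2.1] false OR true OR false = true
[1.2.2] NOT true = false
[1.2] true AND false = false
[1.3.1.1.2] false OR false = false
[1.3.1.1] true AND false = false
[1.3.1] NOT false = true
[1.3.2.2] exactly-one(true, false) = true
[1.3.2] true → true = true
[1.3] true OR true = true
[1] true AND false AND true = false
[root] NOT false = true
Overall: true → granted

Granted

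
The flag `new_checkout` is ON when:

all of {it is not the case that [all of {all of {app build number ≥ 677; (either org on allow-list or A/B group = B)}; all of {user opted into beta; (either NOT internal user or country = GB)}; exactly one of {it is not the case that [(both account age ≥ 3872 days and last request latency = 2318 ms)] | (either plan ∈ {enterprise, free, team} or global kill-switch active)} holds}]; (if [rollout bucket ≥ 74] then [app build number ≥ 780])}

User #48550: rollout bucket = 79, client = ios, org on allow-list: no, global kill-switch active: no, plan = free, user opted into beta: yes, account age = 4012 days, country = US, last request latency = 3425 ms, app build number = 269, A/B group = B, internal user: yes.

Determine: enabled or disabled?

Disabled

Atomic conditions:
  app build number ≥ 677: 269 ≥ 677 is false
  org on allow-list: no → false
  A/B group = B: B == B is true
  user opted into beta: yes → true
  NOT internal user: yes → false
  country = GB: US == GB is false
  account age ≥ 3872 days: 4012 ≥ 3872 is true
  last request latency = 2318 ms: 3425 == 2318 is false
  plan ∈ {enterprise, free, team}: free is in the set → true
  global kill-switch active: no → false
  rollout bucket ≥ 74: 79 ≥ 74 is true
  app build number ≥ 780: 269 ≥ 780 is false
Combine:
[1.1.1.2] false OR true = true
[1.1.1] false AND true = false
[1.1.2.2] false OR false = false
[1.1.2] true AND false = false
[1.1.3.1.1] true AND false = false
[1.1.3.1] NOT false = true
[1.1.3.2] true OR false = true
[1.1.3] exactly-one(true, true) = false
[1.1] false AND false AND false = false
[1] NOT false = true
[2] true → false = false
[root] true AND false = false
Overall: false → disabled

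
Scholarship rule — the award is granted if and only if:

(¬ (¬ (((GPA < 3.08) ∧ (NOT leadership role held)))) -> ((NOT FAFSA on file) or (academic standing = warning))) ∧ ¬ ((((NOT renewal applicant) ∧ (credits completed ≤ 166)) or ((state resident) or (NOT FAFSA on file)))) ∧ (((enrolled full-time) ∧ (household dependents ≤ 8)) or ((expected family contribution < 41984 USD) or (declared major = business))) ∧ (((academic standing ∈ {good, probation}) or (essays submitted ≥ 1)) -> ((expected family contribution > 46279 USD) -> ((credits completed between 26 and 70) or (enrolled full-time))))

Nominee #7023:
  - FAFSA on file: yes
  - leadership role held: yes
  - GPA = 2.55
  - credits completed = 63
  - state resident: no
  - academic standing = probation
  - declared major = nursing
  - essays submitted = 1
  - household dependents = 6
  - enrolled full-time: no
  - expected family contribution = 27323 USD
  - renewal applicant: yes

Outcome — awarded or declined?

Awarded

Atomic conditions:
  GPA < 3.08: 2.55 < 3.08 is true
  NOT leadership role held: yes → false
  NOT FAFSA on file: yes → false
  academic standing = warning: probation == warning is false
  NOT renewal applicant: yes → false
  credits completed ≤ 166: 63 ≤ 166 is true
  state resident: no → false
  enrolled full-time: no → false
  household dependents ≤ 8: 6 ≤ 8 is true
  expected family contribution < 41984 USD: 27323 < 41984 is true
  declared major = business: nursing == business is false
  academic standing ∈ {good, probation}: probation is in the set → true
  essays submitted ≥ 1: 1 ≥ 1 is true
  expected family contribution > 46279 USD: 27323 > 46279 is false
  credits completed between 26 and 70: 63 in [26, 70] is true
Combine:
[1.1.1.1] true AND false = false
[1.1.1] NOT false = true
[1.1] NOT true = false
[1.2] false OR false = false
[1] false → false (antecedent false ⇒ implication holds) = true
[2.1.1] false AND true = false
[2.1.2] false OR false = false
[2.1] false OR false = false
[2] NOT false = true
[3.1] false AND true = false
[3.2] true OR false = true
[3] false OR true = true
[4.1] true OR true = true
[4.2.2] true OR false = true
[4.2] false → true (antecedent false ⇒ implication holds) = true
[4] true → true = true
[root] true AND true AND true AND true = true
Overall: true → awarded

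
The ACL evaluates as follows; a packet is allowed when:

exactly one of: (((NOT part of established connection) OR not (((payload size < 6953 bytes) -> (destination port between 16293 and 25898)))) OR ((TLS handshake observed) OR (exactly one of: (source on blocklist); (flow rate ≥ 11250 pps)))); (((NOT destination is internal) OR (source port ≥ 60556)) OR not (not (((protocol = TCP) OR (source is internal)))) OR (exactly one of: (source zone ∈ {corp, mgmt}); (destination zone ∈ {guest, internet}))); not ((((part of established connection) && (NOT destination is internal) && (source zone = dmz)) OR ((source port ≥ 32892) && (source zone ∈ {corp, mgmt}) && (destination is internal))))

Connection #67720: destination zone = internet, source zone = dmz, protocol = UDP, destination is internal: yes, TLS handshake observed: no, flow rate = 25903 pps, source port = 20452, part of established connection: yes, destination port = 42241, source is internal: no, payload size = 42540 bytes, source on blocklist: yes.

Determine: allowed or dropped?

Dropped

Atomic conditions:
  NOT part of established connection: yes → false
  payload size < 6953 bytes: 42540 < 6953 is false
  destination port between 16293 and 25898: 42241 in [16293, 25898] is false
  TLS handshake observed: no → false
  source on blocklist: yes → true
  flow rate ≥ 11250 pps: 25903 ≥ 11250 is true
  NOT destination is internal: yes → false
  source port ≥ 60556: 20452 ≥ 60556 is false
  protocol = TCP: UDP == TCP is false
  source is internal: no → false
  source zone ∈ {corp, mgmt}: dmz is not in the set → false
  destination zone ∈ {guest, internet}: internet is in the set → true
  part of established connection: yes → true
  source zone = dmz: dmz == dmz is true
  source port ≥ 32892: 20452 ≥ 32892 is false
  destination is internal: yes → true
Combine:
[1.1.2.1] false → false (antecedent false ⇒ implication holds) = true
[1.1.2] NOT true = false
[1.1] false OR false = false
[1.2.2] exactly-one(true, true) = false
[1.2] false OR false = false
[1] false OR false = false
[2.1] false OR false = false
[2.2.1.1] false OR false = false
[2.2.1] NOT false = true
[2.2] NOT true = false
[2.3] exactly-one(false, true) = true
[2] false OR false OR true = true
[3.1.1] true AND false AND true = false
[3.1.2] false AND false AND true = false
[3.1] false OR false = false
[3] NOT false = true
[root] exactly-one(false, true, true) = false
Overall: false → dropped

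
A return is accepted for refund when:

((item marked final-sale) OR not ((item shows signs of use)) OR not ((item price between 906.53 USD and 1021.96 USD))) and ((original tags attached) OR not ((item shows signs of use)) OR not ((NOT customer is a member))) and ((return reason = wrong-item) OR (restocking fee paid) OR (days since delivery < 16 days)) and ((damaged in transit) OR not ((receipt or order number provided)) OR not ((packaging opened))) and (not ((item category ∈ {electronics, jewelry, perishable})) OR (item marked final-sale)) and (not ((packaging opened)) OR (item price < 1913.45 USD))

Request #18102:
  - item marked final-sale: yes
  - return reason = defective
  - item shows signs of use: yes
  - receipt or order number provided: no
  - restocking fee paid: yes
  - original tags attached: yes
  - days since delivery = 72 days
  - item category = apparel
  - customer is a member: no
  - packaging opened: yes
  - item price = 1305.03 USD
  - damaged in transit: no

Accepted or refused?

Accepted

Atomic conditions:
  item marked final-sale: yes → true
  item shows signs of use: yes → true
  item price between 906.53 USD and 1021.96 USD: 1305.03 in [906.53, 1021.96] is false
  original tags attached: yes → true
  NOT customer is a member: no → true
  return reason = wrong-item: defective == wrong-item is false
  restocking fee paid: yes → true
  days since delivery < 16 days: 72 < 16 is false
  damaged in transit: no → false
  receipt or order number provided: no → false
  packaging opened: yes → true
  item category ∈ {electronics, jewelry, perishable}: apparel is not in the set → false
  item price < 1913.45 USD: 1305.03 < 1913.45 is true
Combine:
[1.2] NOT true = false
[1.3] NOT false = true
[1] true OR false OR true = true
[2.2] NOT true = false
[2.3] NOT true = false
[2] true OR false OR false = true
[3] false OR true OR false = true
[4.2] NOT false = true
[4.3] NOT true = false
[4] false OR true OR false = true
[5.1] NOT false = true
[5] true OR true = true
[6.1] NOT true = false
[6] false OR true = true
[root] true AND true AND true AND true AND true AND true = true
Overall: true → accepted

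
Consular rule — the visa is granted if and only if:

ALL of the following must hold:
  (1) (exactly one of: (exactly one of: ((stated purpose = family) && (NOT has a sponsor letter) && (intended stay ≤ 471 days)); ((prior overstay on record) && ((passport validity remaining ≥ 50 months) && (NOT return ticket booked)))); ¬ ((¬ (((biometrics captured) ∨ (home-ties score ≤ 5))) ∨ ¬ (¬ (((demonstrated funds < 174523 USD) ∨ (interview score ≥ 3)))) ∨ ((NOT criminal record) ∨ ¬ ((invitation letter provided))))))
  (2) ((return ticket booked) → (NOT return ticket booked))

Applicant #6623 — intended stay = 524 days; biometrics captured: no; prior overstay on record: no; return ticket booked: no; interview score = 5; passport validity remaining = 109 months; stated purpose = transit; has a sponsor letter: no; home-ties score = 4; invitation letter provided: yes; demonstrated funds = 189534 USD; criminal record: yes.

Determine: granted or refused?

Refused

Atomic conditions:
  stated purpose = family: transit == family is false
  NOT has a sponsor letter: no → true
  intended stay ≤ 471 days: 524 ≤ 471 is false
  prior overstay on record: no → false
  passport validity remaining ≥ 50 months: 109 ≥ 50 is true
  NOT return ticket booked: no → true
  biometrics captured: no → false
  home-ties score ≤ 5: 4 ≤ 5 is true
  demonstrated funds < 174523 USD: 189534 < 174523 is false
  interview score ≥ 3: 5 ≥ 3 is true
  NOT criminal record: yes → false
  invitation letter provided: yes → true
  return ticket booked: no → false
Combine:
[1.1.1] false AND true AND false = false
[1.1.2.2] true AND true = true
[1.1.2] false AND true = false
[1.1] exactly-one(false, false) = false
[1.2.1.1.1] false OR true = true
[1.2.1.1] NOT true = false
[1.2.1.2.1.1] false OR true = true
[1.2.1.2.1] NOT true = false
[1.2.1.2] NOT false = true
[1.2.1.3.2] NOT true = false
[1.2.1.3] false OR false = false
[1.2.1] false OR true OR false = true
[1.2] NOT true = false
[1] exactly-one(false, false) = false
[2] false → true (antecedent false ⇒ implication holds) = true
[root] false AND true = false
Overall: false → refused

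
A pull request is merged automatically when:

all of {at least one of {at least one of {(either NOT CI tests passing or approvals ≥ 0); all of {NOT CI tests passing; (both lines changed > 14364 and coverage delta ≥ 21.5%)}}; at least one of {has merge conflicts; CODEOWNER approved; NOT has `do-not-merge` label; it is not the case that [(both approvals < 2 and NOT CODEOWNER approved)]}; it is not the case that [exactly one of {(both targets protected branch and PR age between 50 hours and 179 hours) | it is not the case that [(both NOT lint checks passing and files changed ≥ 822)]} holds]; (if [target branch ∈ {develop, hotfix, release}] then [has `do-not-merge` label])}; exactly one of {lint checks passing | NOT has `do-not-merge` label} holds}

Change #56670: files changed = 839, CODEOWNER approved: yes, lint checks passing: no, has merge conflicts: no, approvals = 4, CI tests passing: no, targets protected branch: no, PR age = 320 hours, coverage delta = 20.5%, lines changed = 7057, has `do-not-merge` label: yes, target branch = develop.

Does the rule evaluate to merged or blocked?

Blocked

Atomic conditions:
  NOT CI tests passing: no → true
  approvals ≥ 0: 4 ≥ 0 is true
  lines changed > 14364: 7057 > 14364 is false
  coverage delta ≥ 21.5%: 20.5 ≥ 21.5 is false
  has merge conflicts: no → false
  CODEOWNER approved: yes → true
  NOT has `do-not-merge` label: yes → false
  approvals < 2: 4 < 2 is false
  NOT CODEOWNER approved: yes → false
  targets protected branch: no → false
  PR age between 50 hours and 179 hours: 320 in [50, 179] is false
  NOT lint checks passing: no → true
  files changed ≥ 822: 839 ≥ 822 is true
  target branch ∈ {develop, hotfix, release}: develop is in the set → true
  has `do-not-merge` label: yes → true
  lint checks passing: no → false
Combine:
[1.1.1] true OR true = true
[1.1.2.2] false AND false = false
[1.1.2] true AND false = false
[1.1] true OR false = true
[1.2.4.1] false AND false = false
[1.2.4] NOT false = true
[1.2] false OR true OR false OR true = true
[1.3.1.1] false AND false = false
[1.3.1.2.1] true AND true = true
[1.3.1.2] NOT true = false
[1.3.1] exactly-one(false, false) = false
[1.3] NOT false = true
[1.4] true → true = true
[1] true OR true OR true OR true = true
[2] exactly-one(false, false) = false
[root] true AND false = false
Overall: false → blocked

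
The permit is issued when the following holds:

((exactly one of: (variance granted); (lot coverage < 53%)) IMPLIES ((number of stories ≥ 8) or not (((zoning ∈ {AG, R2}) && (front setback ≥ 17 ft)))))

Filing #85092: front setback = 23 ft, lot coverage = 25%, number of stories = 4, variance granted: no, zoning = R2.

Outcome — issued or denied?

Atomic conditions:
  variance granted: no → false
  lot coverage < 53%: 25 < 53 is true
  number of stories ≥ 8: 4 ≥ 8 is false
  zoning ∈ {AG, R2}: R2 is in the set → true
  front setback ≥ 17 ft: 23 ≥ 17 is true
Combine:
[1] exactly-one(false, true) = true
[2.2.1] true AND true = true
[2.2] NOT true = false
[2] false OR false = false
[root] true → false = false
Overall: false → denied

Denied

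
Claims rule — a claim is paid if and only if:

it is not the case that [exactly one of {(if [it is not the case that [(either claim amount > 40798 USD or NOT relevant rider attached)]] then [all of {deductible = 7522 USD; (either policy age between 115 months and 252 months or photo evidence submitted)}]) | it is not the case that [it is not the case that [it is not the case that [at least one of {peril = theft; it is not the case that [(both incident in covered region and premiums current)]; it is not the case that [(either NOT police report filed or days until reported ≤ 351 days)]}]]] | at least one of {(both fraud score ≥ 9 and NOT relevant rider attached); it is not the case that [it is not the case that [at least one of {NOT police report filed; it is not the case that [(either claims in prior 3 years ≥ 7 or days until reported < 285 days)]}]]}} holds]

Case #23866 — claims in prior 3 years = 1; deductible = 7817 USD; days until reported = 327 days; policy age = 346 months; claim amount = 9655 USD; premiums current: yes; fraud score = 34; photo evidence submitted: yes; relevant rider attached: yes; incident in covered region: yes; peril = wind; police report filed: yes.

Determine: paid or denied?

Paid

Atomic conditions:
  claim amount > 40798 USD: 9655 > 40798 is false
  NOT relevant rider attached: yes → false
  deductible = 7522 USD: 7817 == 7522 is false
  policy age between 115 months and 252 months: 346 in [115, 252] is false
  photo evidence submitted: yes → true
  peril = theft: wind == theft is false
  incident in covered region: yes → true
  premiums current: yes → true
  NOT police report filed: yes → false
  days until reported ≤ 351 days: 327 ≤ 351 is true
  fraud score ≥ 9: 34 ≥ 9 is true
  claims in prior 3 years ≥ 7: 1 ≥ 7 is false
  days until reported < 285 days: 327 < 285 is false
Combine:
[1.1.1.1] false OR false = false
[1.1.1] NOT false = true
[1.1.2.2] false OR true = true
[1.1.2] false AND true = false
[1.1] true → false = false
[1.2.1.1.1.2.1] true AND true = true
[1.2.1.1.1.2] NOT true = false
[1.2.1.1.1.3.1] false OR true = true
[1.2.1.1.1.3] NOT true = false
[1.2.1.1.1] false OR false OR false = false
[1.2.1.1] NOT false = true
[1.2.1] NOT true = false
[1.2] NOT false = true
[1.3.1] true AND false = false
[1.3.2.1.1.2.1] false OR false = false
[1.3.2.1.1.2] NOT false = true
[1.3.2.1.1] false OR true = true
[1.3.2.1] NOT true = false
[1.3.2] NOT false = true
[1.3] false OR true = true
[1] exactly-one(false, true, true) = false
[root] NOT false = true
Overall: true → paid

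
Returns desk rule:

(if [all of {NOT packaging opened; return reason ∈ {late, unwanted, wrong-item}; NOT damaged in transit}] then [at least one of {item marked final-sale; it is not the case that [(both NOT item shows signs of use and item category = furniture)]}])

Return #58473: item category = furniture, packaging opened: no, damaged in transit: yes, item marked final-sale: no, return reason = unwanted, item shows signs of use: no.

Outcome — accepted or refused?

Atomic conditions:
  NOT packaging opened: no → true
  return reason ∈ {late, unwanted, wrong-item}: unwanted is in the set → true
  NOT damaged in transit: yes → false
  item marked final-sale: no → false
  NOT item shows signs of use: no → true
  item category = furniture: furniture == furniture is true
Combine:
[1] true AND true AND false = false
[2.2.1] true AND true = true
[2.2] NOT true = false
[2] false OR false = false
[root] false → false (antecedent false ⇒ implication holds) = true
Overall: true → accepted

Accepted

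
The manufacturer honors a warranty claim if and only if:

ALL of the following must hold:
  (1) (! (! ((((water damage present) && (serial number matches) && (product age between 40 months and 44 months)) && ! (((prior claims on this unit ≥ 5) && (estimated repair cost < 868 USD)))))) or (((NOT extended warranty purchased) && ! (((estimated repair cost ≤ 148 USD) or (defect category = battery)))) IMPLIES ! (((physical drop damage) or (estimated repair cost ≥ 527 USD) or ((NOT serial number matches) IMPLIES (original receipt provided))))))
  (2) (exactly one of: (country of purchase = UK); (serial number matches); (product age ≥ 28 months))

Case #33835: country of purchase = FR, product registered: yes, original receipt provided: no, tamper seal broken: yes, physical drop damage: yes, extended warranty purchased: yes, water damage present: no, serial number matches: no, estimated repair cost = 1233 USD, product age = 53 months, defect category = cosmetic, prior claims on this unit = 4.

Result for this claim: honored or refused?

Atomic conditions:
  water damage present: no → false
  serial number matches: no → false
  product age between 40 months and 44 months: 53 in [40, 44] is false
  prior claims on this unit ≥ 5: 4 ≥ 5 is false
  estimated repair cost < 868 USD: 1233 < 868 is false
  NOT extended warranty purchased: yes → false
  estimated repair cost ≤ 148 USD: 1233 ≤ 148 is false
  defect category = battery: cosmetic == battery is false
  physical drop damage: yes → true
  estimated repair cost ≥ 527 USD: 1233 ≥ 527 is true
  NOT serial number matches: no → true
  original receipt provided: no → false
  country of purchase = UK: FR == UK is false
  product age ≥ 28 months: 53 ≥ 28 is true
Combine:
[1.1.1.1.1] false AND false AND false = false
[1.1.1.1.2.1] false AND false = false
[1.1.1.1.2] NOT false = true
[1.1.1.1] false AND true = false
[1.1.1] NOT false = true
[1.1] NOT true = false
[1.2.1.2.1] false OR false = false
[1.2.1.2] NOT false = true
[1.2.1] false AND true = false
[1.2.2.1.3] true → false = false
[1.2.2.1] true OR true OR false = true
[1.2.2] NOT true = false
[1.2] false → false (antecedent false ⇒ implication holds) = true
[1] false OR true = true
[2] exactly-one(false, false, true) = true
[root] true AND true = true
Overall: true → honored

Honored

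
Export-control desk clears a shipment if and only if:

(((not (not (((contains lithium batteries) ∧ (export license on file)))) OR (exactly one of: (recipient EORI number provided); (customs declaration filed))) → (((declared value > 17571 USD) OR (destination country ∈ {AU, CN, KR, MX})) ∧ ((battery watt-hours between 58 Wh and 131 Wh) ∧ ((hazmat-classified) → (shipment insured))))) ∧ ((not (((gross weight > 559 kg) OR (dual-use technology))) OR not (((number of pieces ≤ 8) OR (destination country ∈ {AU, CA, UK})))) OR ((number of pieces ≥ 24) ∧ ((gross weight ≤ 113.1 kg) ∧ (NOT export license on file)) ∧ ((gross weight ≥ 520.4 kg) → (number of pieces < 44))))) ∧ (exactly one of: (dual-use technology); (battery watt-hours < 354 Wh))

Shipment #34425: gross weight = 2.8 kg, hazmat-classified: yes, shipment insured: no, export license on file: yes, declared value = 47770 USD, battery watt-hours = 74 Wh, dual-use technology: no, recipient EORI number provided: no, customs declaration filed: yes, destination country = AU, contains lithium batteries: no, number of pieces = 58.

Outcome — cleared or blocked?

Atomic conditions:
  contains lithium batteries: no → false
  export license on file: yes → true
  recipient EORI number provided: no → false
  customs declaration filed: yes → true
  declared value > 17571 USD: 47770 > 17571 is true
  destination country ∈ {AU, CN, KR, MX}: AU is in the set → true
  battery watt-hours between 58 Wh and 131 Wh: 74 in [58, 131] is true
  hazmat-classified: yes → true
  shipment insured: no → false
  gross weight > 559 kg: 2.8 > 559 is false
  dual-use technology: no → false
  number of pieces ≤ 8: 58 ≤ 8 is false
  destination country ∈ {AU, CA, UK}: AU is in the set → true
  number of pieces ≥ 24: 58 ≥ 24 is true
  gross weight ≤ 113.1 kg: 2.8 ≤ 113.1 is true
  NOT export license on file: yes → false
  gross weight ≥ 520.4 kg: 2.8 ≥ 520.4 is false
  number of pieces < 44: 58 < 44 is false
  battery watt-hours < 354 Wh: 74 < 354 is true
Combine:
[1.1.1.1.1.1] false AND true = false
[1.1.1.1.1] NOT false = true
[1.1.1.1] NOT true = false
[1.1.1.2] exactly-one(false, true) = true
[1.1.1] false OR true = true
[1.1.2.1] true OR true = true
[1.1.2.2.2] true → false = false
[1.1.2.2] true AND false = false
[1.1.2] true AND false = false
[1.1] true → false = false
[1.2.1.1.1] false OR false = false
[1.2.1.1] NOT false = true
[1.2.1.2.1] false OR true = true
[1.2.1.2] NOT true = false
[1.2.1] true OR false = true
[1.2.2.2] true AND false = false
[1.2.2.3] false → false (antecedent false ⇒ implication holds) = true
[1.2.2] true AND false AND true = false
[1.2] true OR false = true
[1] false AND true = false
[2] exactly-one(false, true) = true
[root] false AND true = false
Overall: false → blocked

Blocked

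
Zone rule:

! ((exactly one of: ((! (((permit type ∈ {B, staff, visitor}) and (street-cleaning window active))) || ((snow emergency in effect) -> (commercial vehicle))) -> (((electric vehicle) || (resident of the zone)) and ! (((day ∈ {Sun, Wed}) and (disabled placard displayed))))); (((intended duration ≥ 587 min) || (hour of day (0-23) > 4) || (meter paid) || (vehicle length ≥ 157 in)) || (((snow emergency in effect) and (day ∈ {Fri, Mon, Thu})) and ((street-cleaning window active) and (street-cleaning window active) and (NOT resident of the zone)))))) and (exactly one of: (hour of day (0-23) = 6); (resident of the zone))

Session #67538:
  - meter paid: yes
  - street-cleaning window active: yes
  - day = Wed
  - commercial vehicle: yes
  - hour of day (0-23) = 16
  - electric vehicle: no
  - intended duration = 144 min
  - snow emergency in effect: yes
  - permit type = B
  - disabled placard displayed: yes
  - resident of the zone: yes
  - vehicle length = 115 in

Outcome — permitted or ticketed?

Atomic conditions:
  permit type ∈ {B, staff, visitor}: B is in the set → true
  street-cleaning window active: yes → true
  snow emergency in effect: yes → true
  commercial vehicle: yes → true
  electric vehicle: no → false
  resident of the zone: yes → true
  day ∈ {Sun, Wed}: Wed is in the set → true
  disabled placard displayed: yes → true
  intended duration ≥ 587 min: 144 ≥ 587 is false
  hour of day (0-23) > 4: 16 > 4 is true
  meter paid: yes → true
  vehicle length ≥ 157 in: 115 ≥ 157 is false
  day ∈ {Fri, Mon, Thu}: Wed is not in the set → false
  NOT resident of the zone: yes → false
  hour of day (0-23) = 6: 16 == 6 is false
Combine:
[1.1.1.1.1.1] true AND true = true
[1.1.1.1.1] NOT true = false
[1.1.1.1.2] true → true = true
[1.1.1.1] false OR true = true
[1.1.1.2.1] false OR true = true
[1.1.1.2.2.1] true AND true = true
[1.1.1.2.2] NOT true = false
[1.1.1.2] true AND false = false
[1.1.1] true → false = false
[1.1.2.1] false OR true OR true OR false = true
[1.1.2.2.1] true AND false = false
[1.1.2.2.2] true AND true AND false = false
[1.1.2.2] false AND false = false
[1.1.2] true OR false = true
[1.1] exactly-one(false, true) = true
[1] NOT true = false
[2] exactly-one(false, true) = true
[root] false AND true = false
Overall: false → ticketed

Ticketed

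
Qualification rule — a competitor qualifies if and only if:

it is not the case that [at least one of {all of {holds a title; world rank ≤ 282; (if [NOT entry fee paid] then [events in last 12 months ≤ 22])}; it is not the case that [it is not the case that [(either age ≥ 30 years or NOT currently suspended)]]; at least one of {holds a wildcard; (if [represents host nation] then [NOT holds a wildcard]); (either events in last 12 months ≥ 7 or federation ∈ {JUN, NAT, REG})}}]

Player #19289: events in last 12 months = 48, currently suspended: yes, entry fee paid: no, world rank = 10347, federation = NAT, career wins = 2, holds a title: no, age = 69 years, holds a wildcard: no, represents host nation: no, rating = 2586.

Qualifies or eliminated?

Atomic conditions:
  holds a title: no → false
  world rank ≤ 282: 10347 ≤ 282 is false
  NOT entry fee paid: no → true
  events in last 12 months ≤ 22: 48 ≤ 22 is false
  age ≥ 30 years: 69 ≥ 30 is true
  NOT currently suspended: yes → false
  holds a wildcard: no → false
  represents host nation: no → false
  NOT holds a wildcard: no → true
  events in last 12 months ≥ 7: 48 ≥ 7 is true
  federation ∈ {JUN, NAT, REG}: NAT is in the set → true
Combine:
[1.1.3] true → false = false
[1.1] false AND false AND false = false
[1.2.1.1] true OR false = true
[1.2.1] NOT true = false
[1.2] NOT false = true
[1.3.2] false → true (antecedent false ⇒ implication holds) = true
[1.3.3] true OR true = true
[1.3] false OR true OR true = true
[1] false OR true OR true = true
[root] NOT true = false
Overall: false → eliminated

Eliminated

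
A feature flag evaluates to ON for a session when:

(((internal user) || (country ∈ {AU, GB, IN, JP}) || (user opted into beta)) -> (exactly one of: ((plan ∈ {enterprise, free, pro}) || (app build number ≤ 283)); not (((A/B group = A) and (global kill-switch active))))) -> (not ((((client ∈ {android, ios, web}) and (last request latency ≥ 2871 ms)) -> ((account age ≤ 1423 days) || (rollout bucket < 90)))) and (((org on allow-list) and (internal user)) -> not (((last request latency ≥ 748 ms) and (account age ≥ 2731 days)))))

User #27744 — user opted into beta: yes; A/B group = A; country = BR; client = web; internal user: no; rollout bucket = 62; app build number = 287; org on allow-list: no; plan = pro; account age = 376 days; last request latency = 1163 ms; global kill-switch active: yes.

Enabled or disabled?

Atomic conditions:
  internal user: no → false
  country ∈ {AU, GB, IN, JP}: BR is not in the set → false
  user opted into beta: yes → true
  plan ∈ {enterprise, free, pro}: pro is in the set → true
  app build number ≤ 283: 287 ≤ 283 is false
  A/B group = A: A == A is true
  global kill-switch active: yes → true
  client ∈ {android, ios, web}: web is in the set → true
  last request latency ≥ 2871 ms: 1163 ≥ 2871 is false
  account age ≤ 1423 days: 376 ≤ 1423 is true
  rollout bucket < 90: 62 < 90 is true
  org on allow-list: no → false
  last request latency ≥ 748 ms: 1163 ≥ 748 is true
  account age ≥ 2731 days: 376 ≥ 2731 is false
Combine:
[1.1] false OR false OR true = true
[1.2.1] true OR false = true
[1.2.2.1] true AND true = true
[1.2.2] NOT true = false
[1.2] exactly-one(true, false) = true
[1] true → true = true
[2.1.1.1] true AND false = false
[2.1.1.2] true OR true = true
[2.1.1] false → true (antecedent false ⇒ implication holds) = true
[2.1] NOT true = false
[2.2.1] false AND false = false
[2.2.2.1] true AND false = false
[2.2.2] NOT false = true
[2.2] false → true (antecedent false ⇒ implication holds) = true
[2] false AND true = false
[root] true → false = false
Overall: false → disabled

Disabled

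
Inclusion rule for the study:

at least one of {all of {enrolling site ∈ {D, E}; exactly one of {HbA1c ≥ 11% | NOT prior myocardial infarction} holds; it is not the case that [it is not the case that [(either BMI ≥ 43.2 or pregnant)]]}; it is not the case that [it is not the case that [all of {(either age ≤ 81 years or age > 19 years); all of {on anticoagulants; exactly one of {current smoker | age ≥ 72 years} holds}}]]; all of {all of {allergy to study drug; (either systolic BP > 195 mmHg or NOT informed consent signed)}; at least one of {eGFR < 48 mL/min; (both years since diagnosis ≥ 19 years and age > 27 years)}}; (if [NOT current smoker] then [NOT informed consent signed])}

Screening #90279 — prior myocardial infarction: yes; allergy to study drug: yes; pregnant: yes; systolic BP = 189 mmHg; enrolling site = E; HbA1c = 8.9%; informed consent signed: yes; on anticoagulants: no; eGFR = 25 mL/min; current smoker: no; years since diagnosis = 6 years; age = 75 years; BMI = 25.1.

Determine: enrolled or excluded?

Atomic conditions:
  enrolling site ∈ {D, E}: E is in the set → true
  HbA1c ≥ 11%: 8.9 ≥ 11 is false
  NOT prior myocardial infarction: yes → false
  BMI ≥ 43.2: 25.1 ≥ 43.2 is false
  pregnant: yes → true
  age ≤ 81 years: 75 ≤ 81 is true
  age > 19 years: 75 > 19 is true
  on anticoagulants: no → false
  current smoker: no → false
  age ≥ 72 years: 75 ≥ 72 is true
  allergy to study drug: yes → true
  systolic BP > 195 mmHg: 189 > 195 is false
  NOT informed consent signed: yes → false
  eGFR < 48 mL/min: 25 < 48 is true
  years since diagnosis ≥ 19 years: 6 ≥ 19 is false
  age > 27 years: 75 > 27 is true
  NOT current smoker: no → true
Combine:
[1.2] exactly-one(false, false) = false
[1.3.1.1] false OR true = true
[1.3.1] NOT true = false
[1.3] NOT false = true
[1] true AND false AND true = false
[2.1.1.1] true OR true = true
[2.1.1.2.2] exactly-one(false, true) = true
[2.1.1.2] false AND true = false
[2.1.1] true AND false = false
[2.1] NOT false = true
[2] NOT true = false
[3.1.2] false OR false = false
[3.1] true AND false = false
[3.2.2] false AND true = false
[3.2] true OR false = true
[3] false AND true = false
[4] true → false = false
[root] false OR false OR false OR false = false
Overall: false → excluded

Excluded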